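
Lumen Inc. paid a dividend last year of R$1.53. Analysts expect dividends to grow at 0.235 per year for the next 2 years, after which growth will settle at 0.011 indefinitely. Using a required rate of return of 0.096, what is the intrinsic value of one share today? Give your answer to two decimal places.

Two-stage DDM. Project D₁…D_2 at 0.235, terminal growth 0.011, discount at r = 0.096.
D_1 = 1.8895
D_2 = 2.3336
Terminal value at t=2: TV = D_3/(r−g) = 2.3593/(0.096−0.011) = 27.7560
P₀ = 1.8895/(1+0.096)^1 + 2.3336/(1+0.096)^2 + 27.7560/(1+0.096)^2 = 26.7734

R$26.77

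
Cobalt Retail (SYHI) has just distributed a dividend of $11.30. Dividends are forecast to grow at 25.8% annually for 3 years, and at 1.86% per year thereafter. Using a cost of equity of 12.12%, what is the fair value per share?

Two-stage DDM. Project D₁…D_3 at 0.258, terminal growth 0.0186, discount at r = 0.1212.
D_1 = 14.2154
D_2 = 17.8830
D_3 = 22.4968
Terminal value at t=3: TV = D_4/(r−g) = 22.9152/(0.1212−0.0186) = 223.3452
P₀ = 14.2154/(1+0.1212)^1 + 17.8830/(1+0.1212)^2 + 22.4968/(1+0.1212)^3 + 223.3452/(1+0.1212)^3 = 201.3287

$201.33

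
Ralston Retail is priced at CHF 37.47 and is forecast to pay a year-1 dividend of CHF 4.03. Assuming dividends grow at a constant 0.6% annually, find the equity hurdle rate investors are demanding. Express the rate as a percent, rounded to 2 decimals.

Rearranging the constant-growth DDM: r = D₁/P₀ + g.
r = 4.0300 / 37.47 + 0.006 = 0.10755 + 0.006 = 0.11355

11.36%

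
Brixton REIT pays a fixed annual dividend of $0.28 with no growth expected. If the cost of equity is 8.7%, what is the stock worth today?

$3.22

Zero-growth DDM (perpetuity): P₀ = D/r = 0.28 / 0.087 = 3.2184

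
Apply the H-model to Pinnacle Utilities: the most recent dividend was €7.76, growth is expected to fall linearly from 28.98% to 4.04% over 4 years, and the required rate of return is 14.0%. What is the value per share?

H-model: P₀ = D₀[(1+g_L) + H(g_S−g_L)]/(r−g_L), with H = 4/2 = 2.
P₀ = 7.76 × [(1+0.0404) + 2×(0.2898−0.0404)] / (0.14−0.0404)
   = 7.76 × 1.5392 / 0.0996 = 119.9216

€119.92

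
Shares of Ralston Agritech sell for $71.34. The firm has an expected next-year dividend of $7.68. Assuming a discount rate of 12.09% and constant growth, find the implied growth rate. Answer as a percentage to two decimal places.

From P₀ = D₁/(r − g), the implied growth is g = r − D₁/P₀.
g = 0.1209 − 7.68/71.34 = 0.1209 − 0.10765 = 0.01325

1.32%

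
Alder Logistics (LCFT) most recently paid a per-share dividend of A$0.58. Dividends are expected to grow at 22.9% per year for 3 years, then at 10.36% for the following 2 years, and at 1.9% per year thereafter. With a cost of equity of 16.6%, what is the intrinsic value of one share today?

A$7.40

Three-stage DDM. Project D₁…D_5; terminal Gordon value at t=5 with g = 0.019; discount at r = 0.166.
D_1 = 0.7128
D_2 = 0.8761
D_3 = 1.0767
D_4 = 1.1882
D_5 = 1.3113
TV_5 = 1.3362/(0.166−0.019) = 9.0900
P₀ = Σ Dₜ/(1+r)ᵗ + TV_5/(1+r)^5 = 7.4038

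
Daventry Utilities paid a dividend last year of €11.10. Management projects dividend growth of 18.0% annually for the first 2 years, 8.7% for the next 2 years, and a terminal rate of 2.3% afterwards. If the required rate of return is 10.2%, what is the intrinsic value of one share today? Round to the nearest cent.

Three-stage DDM. Project D₁…D_4; terminal Gordon value at t=4 with g = 0.023; discount at r = 0.102.
D_1 = 13.0980
D_2 = 15.4556
D_3 = 16.8003
D_4 = 18.2619
TV_4 = 18.6819/(0.102−0.023) = 236.4801
P₀ = Σ Dₜ/(1+r)ᵗ + TV_4/(1+r)^4 = 209.8989

€209.90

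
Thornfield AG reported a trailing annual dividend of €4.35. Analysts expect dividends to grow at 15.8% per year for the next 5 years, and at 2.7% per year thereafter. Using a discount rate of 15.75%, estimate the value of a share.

€56.09

Two-stage DDM. Project D₁…D_5 at 0.158, terminal growth 0.027, discount at r = 0.1575.
D_1 = 5.0373
D_2 = 5.8332
D_3 = 6.7548
D_4 = 7.8221
D_5 = 9.0580
Terminal value at t=5: TV = D_6/(r−g) = 9.3026/(0.1575−0.027) = 71.2840
P₀ = 5.0373/(1+0.1575)^1 + 5.8332/(1+0.1575)^2 + 6.7548/(1+0.1575)^3 + 7.8221/(1+0.1575)^4 + 9.0580/(1+0.1575)^5 + 71.2840/(1+0.1575)^5 = 56.0855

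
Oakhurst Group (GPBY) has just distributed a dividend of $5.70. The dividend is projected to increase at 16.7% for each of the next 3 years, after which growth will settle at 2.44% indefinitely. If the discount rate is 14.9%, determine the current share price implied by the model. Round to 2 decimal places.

Two-stage DDM. Project D₁…D_3 at 0.167, terminal growth 0.0244, discount at r = 0.149.
D_1 = 6.6519
D_2 = 7.7628
D_3 = 9.0591
Terminal value at t=3: TV = D_4/(r−g) = 9.2802/(0.149−0.0244) = 74.4799
P₀ = 6.6519/(1+0.149)^1 + 7.7628/(1+0.149)^2 + 9.0591/(1+0.149)^3 + 74.4799/(1+0.149)^3 = 66.7411

$66.74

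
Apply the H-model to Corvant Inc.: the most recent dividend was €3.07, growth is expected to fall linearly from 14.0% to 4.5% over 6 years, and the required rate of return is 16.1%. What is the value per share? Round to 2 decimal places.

H-model: P₀ = D₀[(1+g_L) + H(g_S−g_L)]/(r−g_L), with H = 6/2 = 3.
P₀ = 3.07 × [(1+0.045) + 3×(0.14−0.045)] / (0.161−0.045)
   = 3.07 × 1.3300 / 0.116 = 35.1991

€35.20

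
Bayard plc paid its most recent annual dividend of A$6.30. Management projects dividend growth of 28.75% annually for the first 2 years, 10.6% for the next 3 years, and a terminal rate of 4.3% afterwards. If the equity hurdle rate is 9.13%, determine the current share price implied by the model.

A$240.34

Three-stage DDM. Project D₁…D_5; terminal Gordon value at t=5 with g = 0.043; discount at r = 0.0913.
D_1 = 8.1113
D_2 = 10.4432
D_3 = 11.5502
D_4 = 12.7745
D_5 = 14.1286
TV_5 = 14.7362/(0.0913−0.043) = 305.0968
P₀ = Σ Dₜ/(1+r)ᵗ + TV_5/(1+r)^5 = 240.3372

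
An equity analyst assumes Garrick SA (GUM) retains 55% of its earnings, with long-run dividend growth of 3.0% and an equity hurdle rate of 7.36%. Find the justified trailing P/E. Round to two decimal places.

10.63

Payout ratio b = 1 − 0.55 = 0.45.
Justified trailing P/E = b(1+g)/(r−g) = 0.45×(1+0.03)/(0.0736−0.03) = 10.6307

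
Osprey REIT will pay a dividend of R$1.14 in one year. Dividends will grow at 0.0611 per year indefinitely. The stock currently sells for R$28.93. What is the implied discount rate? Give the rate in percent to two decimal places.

Rearranging the constant-growth DDM: r = D₁/P₀ + g.
r = 1.1400 / 28.93 + 0.0611 = 0.03941 + 0.0611 = 0.10051

10.05%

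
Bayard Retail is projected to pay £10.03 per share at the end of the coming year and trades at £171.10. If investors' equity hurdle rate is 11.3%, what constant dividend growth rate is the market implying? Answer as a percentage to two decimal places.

From P₀ = D₁/(r − g), the implied growth is g = r − D₁/P₀.
g = 0.113 − 10.03/171.10 = 0.113 − 0.05862 = 0.05438

5.44%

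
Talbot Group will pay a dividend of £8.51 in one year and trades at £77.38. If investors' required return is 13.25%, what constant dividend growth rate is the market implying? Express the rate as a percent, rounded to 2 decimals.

From P₀ = D₁/(r − g), the implied growth is g = r − D₁/P₀.
g = 0.1325 − 8.51/77.38 = 0.1325 − 0.10998 = 0.02252

2.25%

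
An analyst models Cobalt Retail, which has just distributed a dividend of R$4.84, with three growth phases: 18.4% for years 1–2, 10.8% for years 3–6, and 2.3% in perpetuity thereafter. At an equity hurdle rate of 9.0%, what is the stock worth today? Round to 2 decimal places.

Three-stage DDM. Project D₁…D_6; terminal Gordon value at t=6 with g = 0.023; discount at r = 0.09.
D_1 = 5.7306
D_2 = 6.7850
D_3 = 7.5178
D_4 = 8.3297
D_5 = 9.2293
D_6 = 10.2260
TV_6 = 10.4612/(0.09−0.023) = 156.1380
P₀ = Σ Dₜ/(1+r)ᵗ + TV_6/(1+r)^6 = 127.8701

R$127.87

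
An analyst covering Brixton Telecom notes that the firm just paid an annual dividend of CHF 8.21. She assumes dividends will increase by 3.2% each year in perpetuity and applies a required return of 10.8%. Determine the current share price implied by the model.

CHF 111.48

Gordon growth model: P₀ = D₁/(r − g). D₁ = 8.21 × (1 + 0.032) = 8.4727.
P₀ = 8.4727 / (0.108 − 0.032) = 8.4727 / 0.076 = 111.4832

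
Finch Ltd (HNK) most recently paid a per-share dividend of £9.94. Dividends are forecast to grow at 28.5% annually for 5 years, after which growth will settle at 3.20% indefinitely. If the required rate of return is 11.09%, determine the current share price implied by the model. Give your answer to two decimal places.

Two-stage DDM. Project D₁…D_5 at 0.285, terminal growth 0.032, discount at r = 0.1109.
D_1 = 12.7729
D_2 = 16.4132
D_3 = 21.0909
D_4 = 27.1018
D_5 = 34.8259
Terminal value at t=5: TV = D_6/(r−g) = 35.9403/(0.1109−0.032) = 455.5171
P₀ = 12.7729/(1+0.1109)^1 + 16.4132/(1+0.1109)^2 + 21.0909/(1+0.1109)^3 + 27.1018/(1+0.1109)^4 + 34.8259/(1+0.1109)^5 + 455.5171/(1+0.1109)^5 = 347.7945

£347.79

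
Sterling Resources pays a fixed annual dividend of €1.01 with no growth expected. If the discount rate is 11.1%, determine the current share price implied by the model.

€9.10

Zero-growth DDM (perpetuity): P₀ = D/r = 1.01 / 0.111 = 9.0991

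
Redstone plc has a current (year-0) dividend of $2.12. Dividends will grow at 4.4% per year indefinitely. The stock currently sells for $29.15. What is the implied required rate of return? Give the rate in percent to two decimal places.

11.99%

Rearranging the constant-growth DDM: r = D₁/P₀ + g.
D₁ = 2.12 × (1 + 0.044) = 2.2133.
r = 2.2133 / 29.15 + 0.044 = 0.07593 + 0.044 = 0.11993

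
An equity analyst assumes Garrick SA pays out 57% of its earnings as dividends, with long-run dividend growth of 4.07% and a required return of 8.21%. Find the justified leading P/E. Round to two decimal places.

13.77

Justified leading P/E = b/(r−g) = 0.57/(0.0821−0.0407) = 13.7681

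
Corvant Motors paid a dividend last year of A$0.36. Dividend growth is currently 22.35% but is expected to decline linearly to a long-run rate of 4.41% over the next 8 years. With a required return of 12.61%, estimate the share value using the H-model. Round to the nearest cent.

A$7.73

H-model: P₀ = D₀[(1+g_L) + H(g_S−g_L)]/(r−g_L), with H = 8/2 = 4.
P₀ = 0.36 × [(1+0.0441) + 4×(0.2235−0.0441)] / (0.1261−0.0441)
   = 0.36 × 1.7617 / 0.082 = 7.7343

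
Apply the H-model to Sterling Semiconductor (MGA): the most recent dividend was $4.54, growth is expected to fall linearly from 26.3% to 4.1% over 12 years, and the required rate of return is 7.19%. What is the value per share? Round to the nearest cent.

H-model: P₀ = D₀[(1+g_L) + H(g_S−g_L)]/(r−g_L), with H = 12/2 = 6.
P₀ = 4.54 × [(1+0.041) + 6×(0.263−0.041)] / (0.0719−0.041)
   = 4.54 × 2.3730 / 0.0309 = 348.6544

$348.65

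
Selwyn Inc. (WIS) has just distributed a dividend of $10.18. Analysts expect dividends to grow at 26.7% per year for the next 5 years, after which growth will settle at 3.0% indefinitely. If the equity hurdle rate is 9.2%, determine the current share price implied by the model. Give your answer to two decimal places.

$436.87

Two-stage DDM. Project D₁…D_5 at 0.267, terminal growth 0.03, discount at r = 0.092.
D_1 = 12.8981
D_2 = 16.3418
D_3 = 20.7051
D_4 = 26.2334
D_5 = 33.2377
Terminal value at t=5: TV = D_6/(r−g) = 34.2348/(0.092−0.03) = 552.1746
P₀ = 12.8981/(1+0.092)^1 + 16.3418/(1+0.092)^2 + 20.7051/(1+0.092)^3 + 26.2334/(1+0.092)^4 + 33.2377/(1+0.092)^5 + 552.1746/(1+0.092)^5 = 436.8710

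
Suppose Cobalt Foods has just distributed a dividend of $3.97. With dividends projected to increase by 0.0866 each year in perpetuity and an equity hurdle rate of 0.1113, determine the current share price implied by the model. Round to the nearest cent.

$174.65

Gordon growth model: P₀ = D₁/(r − g). D₁ = 3.97 × (1 + 0.0866) = 4.3138.
P₀ = 4.3138 / (0.1113 − 0.0866) = 4.3138 / 0.0247 = 174.6479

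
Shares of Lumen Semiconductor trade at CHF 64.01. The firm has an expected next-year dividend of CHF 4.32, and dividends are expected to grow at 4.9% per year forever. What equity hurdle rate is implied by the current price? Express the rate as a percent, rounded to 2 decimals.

11.65%

Rearranging the constant-growth DDM: r = D₁/P₀ + g.
r = 4.3200 / 64.01 + 0.049 = 0.06749 + 0.049 = 0.11649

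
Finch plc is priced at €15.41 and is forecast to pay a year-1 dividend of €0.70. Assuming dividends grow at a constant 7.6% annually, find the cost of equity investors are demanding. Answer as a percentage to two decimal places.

Rearranging the constant-growth DDM: r = D₁/P₀ + g.
r = 0.7000 / 15.41 + 0.076 = 0.04543 + 0.076 = 0.12143

12.14%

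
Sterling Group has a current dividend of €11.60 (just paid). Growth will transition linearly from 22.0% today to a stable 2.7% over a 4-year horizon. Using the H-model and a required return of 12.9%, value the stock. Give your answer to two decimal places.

H-model: P₀ = D₀[(1+g_L) + H(g_S−g_L)]/(r−g_L), with H = 4/2 = 2.
P₀ = 11.60 × [(1+0.027) + 2×(0.22−0.027)] / (0.129−0.027)
   = 11.60 × 1.4130 / 0.102 = 160.6941

€160.69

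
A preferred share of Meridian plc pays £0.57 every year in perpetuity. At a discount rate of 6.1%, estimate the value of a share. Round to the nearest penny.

£9.34

Zero-growth DDM (perpetuity): P₀ = D/r = 0.57 / 0.061 = 9.3443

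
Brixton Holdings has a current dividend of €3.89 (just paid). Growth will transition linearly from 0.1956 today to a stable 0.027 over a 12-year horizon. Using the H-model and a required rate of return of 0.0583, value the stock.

€253.36

H-model: P₀ = D₀[(1+g_L) + H(g_S−g_L)]/(r−g_L), with H = 12/2 = 6.
P₀ = 3.89 × [(1+0.027) + 6×(0.1956−0.027)] / (0.0583−0.027)
   = 3.89 × 2.0386 / 0.0313 = 253.3596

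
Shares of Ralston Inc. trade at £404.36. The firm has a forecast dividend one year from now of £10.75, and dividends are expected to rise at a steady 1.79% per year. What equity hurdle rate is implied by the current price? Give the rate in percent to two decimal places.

Rearranging the constant-growth DDM: r = D₁/P₀ + g.
r = 10.7500 / 404.36 + 0.0179 = 0.02659 + 0.0179 = 0.04449

4.45%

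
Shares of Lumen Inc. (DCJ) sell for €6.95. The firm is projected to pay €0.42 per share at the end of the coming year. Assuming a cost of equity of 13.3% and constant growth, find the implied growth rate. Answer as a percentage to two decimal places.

7.26%

From P₀ = D₁/(r − g), the implied growth is g = r − D₁/P₀.
g = 0.133 − 0.42/6.95 = 0.133 − 0.06043 = 0.07257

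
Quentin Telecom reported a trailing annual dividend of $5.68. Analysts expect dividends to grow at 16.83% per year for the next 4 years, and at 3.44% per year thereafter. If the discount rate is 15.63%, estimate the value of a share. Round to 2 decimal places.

$73.55

Two-stage DDM. Project D₁…D_4 at 0.1683, terminal growth 0.0344, discount at r = 0.1563.
D_1 = 6.6359
D_2 = 7.7528
D_3 = 9.0576
D_4 = 10.5820
Terminal value at t=4: TV = D_5/(r−g) = 10.9460/(0.1563−0.0344) = 89.7947
P₀ = 6.6359/(1+0.1563)^1 + 7.7528/(1+0.1563)^2 + 9.0576/(1+0.1563)^3 + 10.5820/(1+0.1563)^4 + 89.7947/(1+0.1563)^4 = 73.5462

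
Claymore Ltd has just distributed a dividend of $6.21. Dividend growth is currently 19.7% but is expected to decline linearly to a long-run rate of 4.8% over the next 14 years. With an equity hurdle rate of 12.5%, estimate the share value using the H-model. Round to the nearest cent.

H-model: P₀ = D₀[(1+g_L) + H(g_S−g_L)]/(r−g_L), with H = 14/2 = 7.
P₀ = 6.21 × [(1+0.048) + 7×(0.197−0.048)] / (0.125−0.048)
   = 6.21 × 2.0910 / 0.077 = 168.6378

$168.64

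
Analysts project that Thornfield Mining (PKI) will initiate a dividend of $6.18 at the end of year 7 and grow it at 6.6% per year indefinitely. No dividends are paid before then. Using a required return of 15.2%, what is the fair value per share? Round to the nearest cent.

$30.75

Deferred-dividend DDM. At t=6 the remaining stream is a growing perpetuity with first payment D_7 = 6.18.
V_6 = D_7/(r−g) = 6.18/(0.152−0.066) = 71.8605
P₀ = V_6/(1+r)^6 = 71.8605/(1+0.152)^6 = 30.7450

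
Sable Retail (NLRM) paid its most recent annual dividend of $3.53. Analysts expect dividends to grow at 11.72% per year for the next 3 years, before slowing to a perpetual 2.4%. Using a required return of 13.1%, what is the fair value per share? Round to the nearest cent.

$42.89

Two-stage DDM. Project D₁…D_3 at 0.1172, terminal growth 0.024, discount at r = 0.131.
D_1 = 3.9437
D_2 = 4.4059
D_3 = 4.9223
Terminal value at t=3: TV = D_4/(r−g) = 5.0404/(0.131−0.024) = 47.1068
P₀ = 3.9437/(1+0.131)^1 + 4.4059/(1+0.131)^2 + 4.9223/(1+0.131)^3 + 47.1068/(1+0.131)^3 = 42.8945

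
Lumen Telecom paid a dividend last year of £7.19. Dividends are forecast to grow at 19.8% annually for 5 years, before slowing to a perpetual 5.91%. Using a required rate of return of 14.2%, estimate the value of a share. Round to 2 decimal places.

Two-stage DDM. Project D₁…D_5 at 0.198, terminal growth 0.0591, discount at r = 0.142.
D_1 = 8.6136
D_2 = 10.3191
D_3 = 12.3623
D_4 = 14.8100
D_5 = 17.7424
Terminal value at t=5: TV = D_6/(r−g) = 18.7910/(0.142−0.0591) = 226.6707
P₀ = 8.6136/(1+0.142)^1 + 10.3191/(1+0.142)^2 + 12.3623/(1+0.142)^3 + 14.8100/(1+0.142)^4 + 17.7424/(1+0.142)^5 + 226.6707/(1+0.142)^5 = 158.2958

£158.30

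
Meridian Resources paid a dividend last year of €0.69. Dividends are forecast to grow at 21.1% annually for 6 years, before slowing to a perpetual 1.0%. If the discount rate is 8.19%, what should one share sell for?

€25.32

Two-stage DDM. Project D₁…D_6 at 0.211, terminal growth 0.01, discount at r = 0.0819.
D_1 = 0.8356
D_2 = 1.0119
D_3 = 1.2254
D_4 = 1.4840
D_5 = 1.7971
D_6 = 2.1763
Terminal value at t=6: TV = D_7/(r−g) = 2.1980/(0.0819−0.01) = 30.5708
P₀ = 0.8356/(1+0.0819)^1 + 1.0119/(1+0.0819)^2 + 1.2254/(1+0.0819)^3 + 1.4840/(1+0.0819)^4 + 1.7971/(1+0.0819)^5 + 2.1763/(1+0.0819)^6 + 30.5708/(1+0.0819)^6 = 25.3197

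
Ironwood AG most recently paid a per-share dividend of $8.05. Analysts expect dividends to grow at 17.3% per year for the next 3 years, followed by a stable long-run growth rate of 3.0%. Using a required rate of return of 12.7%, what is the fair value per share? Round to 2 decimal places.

$122.55

Two-stage DDM. Project D₁…D_3 at 0.173, terminal growth 0.03, discount at r = 0.127.
D_1 = 9.4427
D_2 = 11.0762
D_3 = 12.9924
Terminal value at t=3: TV = D_4/(r−g) = 13.3822/(0.127−0.03) = 137.9607
P₀ = 9.4427/(1+0.127)^1 + 11.0762/(1+0.127)^2 + 12.9924/(1+0.127)^3 + 137.9607/(1+0.127)^3 = 122.5549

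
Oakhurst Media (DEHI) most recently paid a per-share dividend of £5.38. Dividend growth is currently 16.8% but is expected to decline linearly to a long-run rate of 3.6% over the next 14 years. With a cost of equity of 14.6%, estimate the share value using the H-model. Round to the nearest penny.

£95.86

H-model: P₀ = D₀[(1+g_L) + H(g_S−g_L)]/(r−g_L), with H = 14/2 = 7.
P₀ = 5.38 × [(1+0.036) + 7×(0.168−0.036)] / (0.146−0.036)
   = 5.38 × 1.9600 / 0.11 = 95.8618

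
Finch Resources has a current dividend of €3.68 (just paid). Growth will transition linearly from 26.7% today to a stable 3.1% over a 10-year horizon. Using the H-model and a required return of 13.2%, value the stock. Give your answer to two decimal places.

€80.56

H-model: P₀ = D₀[(1+g_L) + H(g_S−g_L)]/(r−g_L), with H = 10/2 = 5.
P₀ = 3.68 × [(1+0.031) + 5×(0.267−0.031)] / (0.132−0.031)
   = 3.68 × 2.2110 / 0.101 = 80.5592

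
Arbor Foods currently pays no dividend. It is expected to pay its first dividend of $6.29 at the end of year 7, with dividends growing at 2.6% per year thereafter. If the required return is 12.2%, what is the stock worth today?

Deferred-dividend DDM. At t=6 the remaining stream is a growing perpetuity with first payment D_7 = 6.29.
V_6 = D_7/(r−g) = 6.29/(0.122−0.026) = 65.5208
P₀ = V_6/(1+r)^6 = 65.5208/(1+0.122)^6 = 32.8414

$32.84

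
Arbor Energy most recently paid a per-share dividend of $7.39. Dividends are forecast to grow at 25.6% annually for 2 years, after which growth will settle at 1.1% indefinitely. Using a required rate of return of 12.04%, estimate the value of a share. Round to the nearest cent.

Two-stage DDM. Project D₁…D_2 at 0.256, terminal growth 0.011, discount at r = 0.1204.
D_1 = 9.2818
D_2 = 11.6580
Terminal value at t=2: TV = D_3/(r−g) = 11.7862/(0.1204−0.011) = 107.7352
P₀ = 9.2818/(1+0.1204)^1 + 11.6580/(1+0.1204)^2 + 107.7352/(1+0.1204)^2 = 103.3960

$103.40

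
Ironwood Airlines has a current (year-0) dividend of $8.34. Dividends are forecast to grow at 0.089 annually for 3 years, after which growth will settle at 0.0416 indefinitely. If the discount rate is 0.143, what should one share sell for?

$96.82

Two-stage DDM. Project D₁…D_3 at 0.089, terminal growth 0.0416, discount at r = 0.143.
D_1 = 9.0823
D_2 = 9.8906
D_3 = 10.7708
Terminal value at t=3: TV = D_4/(r−g) = 11.2189/(0.143−0.0416) = 110.6401
P₀ = 9.0823/(1+0.143)^1 + 9.8906/(1+0.143)^2 + 10.7708/(1+0.143)^3 + 110.6401/(1+0.143)^3 = 96.8219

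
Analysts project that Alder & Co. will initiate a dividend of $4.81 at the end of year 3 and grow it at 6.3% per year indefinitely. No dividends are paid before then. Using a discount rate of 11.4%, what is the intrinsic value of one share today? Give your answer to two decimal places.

$76.00

Deferred-dividend DDM. At t=2 the remaining stream is a growing perpetuity with first payment D_3 = 4.81.
V_2 = D_3/(r−g) = 4.81/(0.114−0.063) = 94.3137
P₀ = V_2/(1+r)^2 = 94.3137/(1+0.114)^2 = 75.9984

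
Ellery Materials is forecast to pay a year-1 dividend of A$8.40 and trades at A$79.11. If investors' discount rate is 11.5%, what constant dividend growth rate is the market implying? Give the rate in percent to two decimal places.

From P₀ = D₁/(r − g), the implied growth is g = r − D₁/P₀.
g = 0.115 − 8.40/79.11 = 0.115 − 0.10618 = 0.00882

0.88%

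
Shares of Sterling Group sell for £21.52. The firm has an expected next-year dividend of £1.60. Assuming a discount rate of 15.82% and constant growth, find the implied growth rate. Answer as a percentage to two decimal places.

From P₀ = D₁/(r − g), the implied growth is g = r − D₁/P₀.
g = 0.1582 − 1.60/21.52 = 0.1582 − 0.07435 = 0.08385

8.39%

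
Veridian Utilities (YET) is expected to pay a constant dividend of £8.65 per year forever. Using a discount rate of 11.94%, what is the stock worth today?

£72.45

Zero-growth DDM (perpetuity): P₀ = D/r = 8.65 / 0.1194 = 72.4456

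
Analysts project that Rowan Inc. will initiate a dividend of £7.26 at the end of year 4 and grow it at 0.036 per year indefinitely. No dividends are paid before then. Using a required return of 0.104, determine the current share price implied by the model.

Deferred-dividend DDM. At t=3 the remaining stream is a growing perpetuity with first payment D_4 = 7.26.
V_3 = D_4/(r−g) = 7.26/(0.104−0.036) = 106.7647
P₀ = V_3/(1+r)^3 = 106.7647/(1+0.104)^3 = 79.3452

£79.35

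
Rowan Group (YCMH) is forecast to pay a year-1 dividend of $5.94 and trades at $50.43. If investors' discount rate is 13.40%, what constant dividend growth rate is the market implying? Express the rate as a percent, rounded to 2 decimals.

1.62%

From P₀ = D₁/(r − g), the implied growth is g = r − D₁/P₀.
g = 0.134 − 5.94/50.43 = 0.134 − 0.11779 = 0.01621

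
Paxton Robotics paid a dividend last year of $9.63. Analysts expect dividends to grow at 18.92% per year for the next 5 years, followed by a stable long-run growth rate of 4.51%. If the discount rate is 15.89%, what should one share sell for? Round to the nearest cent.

Two-stage DDM. Project D₁…D_5 at 0.1892, terminal growth 0.0451, discount at r = 0.1589.
D_1 = 11.4520
D_2 = 13.6187
D_3 = 16.1954
D_4 = 19.2595
D_5 = 22.9034
Terminal value at t=5: TV = D_6/(r−g) = 23.9364/(0.1589−0.0451) = 210.3373
P₀ = 11.4520/(1+0.1589)^1 + 13.6187/(1+0.1589)^2 + 16.1954/(1+0.1589)^3 + 19.2595/(1+0.1589)^4 + 22.9034/(1+0.1589)^5 + 210.3373/(1+0.1589)^5 = 152.6815

$152.68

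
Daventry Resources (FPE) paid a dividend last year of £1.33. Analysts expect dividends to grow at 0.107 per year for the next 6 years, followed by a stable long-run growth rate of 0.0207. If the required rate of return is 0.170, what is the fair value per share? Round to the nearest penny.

Two-stage DDM. Project D₁…D_6 at 0.107, terminal growth 0.0207, discount at r = 0.17.
D_1 = 1.4723
D_2 = 1.6298
D_3 = 1.8042
D_4 = 1.9973
D_5 = 2.2110
D_6 = 2.4476
Terminal value at t=6: TV = D_7/(r−g) = 2.4982/(0.17−0.0207) = 16.7331
P₀ = 1.4723/(1+0.17)^1 + 1.6298/(1+0.17)^2 + 1.8042/(1+0.17)^3 + 1.9973/(1+0.17)^4 + 2.2110/(1+0.17)^5 + 2.4476/(1+0.17)^6 + 16.7331/(1+0.17)^6 = 13.1272

£13.13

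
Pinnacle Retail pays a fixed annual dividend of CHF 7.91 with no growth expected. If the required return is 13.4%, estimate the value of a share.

CHF 59.03

Zero-growth DDM (perpetuity): P₀ = D/r = 7.91 / 0.134 = 59.0299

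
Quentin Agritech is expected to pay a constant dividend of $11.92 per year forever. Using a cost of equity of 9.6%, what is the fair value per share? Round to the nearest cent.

Zero-growth DDM (perpetuity): P₀ = D/r = 11.92 / 0.096 = 124.1667

$124.17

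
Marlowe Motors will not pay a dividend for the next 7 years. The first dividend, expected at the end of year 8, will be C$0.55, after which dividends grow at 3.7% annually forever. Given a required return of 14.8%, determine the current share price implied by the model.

Deferred-dividend DDM. At t=7 the remaining stream is a growing perpetuity with first payment D_8 = 0.55.
V_7 = D_8/(r−g) = 0.55/(0.148−0.037) = 4.9550
P₀ = V_7/(1+r)^7 = 4.9550/(1+0.148)^7 = 1.8856

C$1.89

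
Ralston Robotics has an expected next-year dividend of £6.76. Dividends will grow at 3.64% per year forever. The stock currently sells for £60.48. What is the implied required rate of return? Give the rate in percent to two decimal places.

14.82%

Rearranging the constant-growth DDM: r = D₁/P₀ + g.
r = 6.7600 / 60.48 + 0.0364 = 0.11177 + 0.0364 = 0.14817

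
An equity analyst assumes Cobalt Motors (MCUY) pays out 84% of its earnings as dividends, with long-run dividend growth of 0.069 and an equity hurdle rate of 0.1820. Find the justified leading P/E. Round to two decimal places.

7.43

Justified leading P/E = b/(r−g) = 0.84/(0.182−0.069) = 7.4336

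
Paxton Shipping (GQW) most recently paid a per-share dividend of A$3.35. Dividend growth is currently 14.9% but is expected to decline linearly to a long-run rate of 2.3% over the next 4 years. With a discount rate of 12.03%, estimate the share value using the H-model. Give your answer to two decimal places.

H-model: P₀ = D₀[(1+g_L) + H(g_S−g_L)]/(r−g_L), with H = 4/2 = 2.
P₀ = 3.35 × [(1+0.023) + 2×(0.149−0.023)] / (0.1203−0.023)
   = 3.35 × 1.2750 / 0.0973 = 43.8977

A$43.90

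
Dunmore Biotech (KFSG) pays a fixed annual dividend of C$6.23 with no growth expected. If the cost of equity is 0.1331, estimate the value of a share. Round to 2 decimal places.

Zero-growth DDM (perpetuity): P₀ = D/r = 6.23 / 0.1331 = 46.8069

C$46.81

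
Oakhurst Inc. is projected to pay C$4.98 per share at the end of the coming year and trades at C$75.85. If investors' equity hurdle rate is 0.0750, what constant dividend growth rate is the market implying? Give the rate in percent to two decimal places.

0.93%

From P₀ = D₁/(r − g), the implied growth is g = r − D₁/P₀.
g = 0.075 − 4.98/75.85 = 0.075 − 0.06566 = 0.00934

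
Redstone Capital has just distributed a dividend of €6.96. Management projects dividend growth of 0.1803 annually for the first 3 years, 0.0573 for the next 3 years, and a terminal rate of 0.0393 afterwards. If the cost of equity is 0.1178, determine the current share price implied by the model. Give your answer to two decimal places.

€137.12

Three-stage DDM. Project D₁…D_6; terminal Gordon value at t=6 with g = 0.0393; discount at r = 0.1178.
D_1 = 8.2149
D_2 = 9.6960
D_3 = 11.4442
D_4 = 12.1000
D_5 = 12.7933
D_6 = 13.5264
TV_6 = 14.0580/(0.1178−0.0393) = 179.0822
P₀ = Σ Dₜ/(1+r)ᵗ + TV_6/(1+r)^6 = 137.1242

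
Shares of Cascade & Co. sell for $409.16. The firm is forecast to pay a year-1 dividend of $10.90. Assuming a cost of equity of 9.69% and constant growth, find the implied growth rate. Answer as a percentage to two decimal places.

7.03%

From P₀ = D₁/(r − g), the implied growth is g = r − D₁/P₀.
g = 0.0969 − 10.90/409.16 = 0.0969 − 0.02664 = 0.07026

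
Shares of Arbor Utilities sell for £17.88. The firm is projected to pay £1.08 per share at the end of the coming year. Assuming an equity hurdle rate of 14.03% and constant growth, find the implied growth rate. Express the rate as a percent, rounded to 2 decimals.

From P₀ = D₁/(r − g), the implied growth is g = r − D₁/P₀.
g = 0.1403 − 1.08/17.88 = 0.1403 − 0.06040 = 0.07990

7.99%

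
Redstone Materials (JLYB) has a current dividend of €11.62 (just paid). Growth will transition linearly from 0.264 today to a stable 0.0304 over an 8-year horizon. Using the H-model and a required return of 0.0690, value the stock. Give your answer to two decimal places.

H-model: P₀ = D₀[(1+g_L) + H(g_S−g_L)]/(r−g_L), with H = 8/2 = 4.
P₀ = 11.62 × [(1+0.0304) + 4×(0.264−0.0304)] / (0.069−0.0304)
   = 11.62 × 1.9648 / 0.0386 = 591.4761

€591.48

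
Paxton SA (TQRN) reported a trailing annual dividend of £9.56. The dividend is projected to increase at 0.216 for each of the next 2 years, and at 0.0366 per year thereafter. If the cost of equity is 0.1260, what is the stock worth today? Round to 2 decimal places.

£150.75

Two-stage DDM. Project D₁…D_2 at 0.216, terminal growth 0.0366, discount at r = 0.126.
D_1 = 11.6250
D_2 = 14.1360
Terminal value at t=2: TV = D_3/(r−g) = 14.6533/(0.126−0.0366) = 163.9075
P₀ = 11.6250/(1+0.126)^1 + 14.1360/(1+0.126)^2 + 163.9075/(1+0.126)^2 = 150.7506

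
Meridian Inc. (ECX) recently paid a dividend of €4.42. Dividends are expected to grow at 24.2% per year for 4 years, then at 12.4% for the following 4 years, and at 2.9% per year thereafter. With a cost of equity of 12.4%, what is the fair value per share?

Three-stage DDM. Project D₁…D_8; terminal Gordon value at t=8 with g = 0.029; discount at r = 0.124.
D_1 = 5.4896
D_2 = 6.8181
D_3 = 8.4681
D_4 = 10.5174
D_5 = 11.8216
D_6 = 13.2874
D_7 = 14.9351
D_8 = 16.7870
TV_8 = 17.2739/(0.124−0.029) = 181.8301
P₀ = Σ Dₜ/(1+r)ᵗ + TV_8/(1+r)^8 = 120.5641

€120.56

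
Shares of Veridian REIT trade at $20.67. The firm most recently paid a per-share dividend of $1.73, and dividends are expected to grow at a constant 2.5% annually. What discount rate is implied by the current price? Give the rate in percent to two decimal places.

Rearranging the constant-growth DDM: r = D₁/P₀ + g.
D₁ = 1.73 × (1 + 0.025) = 1.7732.
r = 1.7732 / 20.67 + 0.025 = 0.08579 + 0.025 = 0.11079

11.08%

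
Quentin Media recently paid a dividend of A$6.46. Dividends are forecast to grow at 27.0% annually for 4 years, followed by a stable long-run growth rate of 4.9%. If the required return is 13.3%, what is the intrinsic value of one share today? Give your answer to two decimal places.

Two-stage DDM. Project D₁…D_4 at 0.27, terminal growth 0.049, discount at r = 0.133.
D_1 = 8.2042
D_2 = 10.4193
D_3 = 13.2326
D_4 = 16.8053
Terminal value at t=4: TV = D_5/(r−g) = 17.6288/(0.133−0.049) = 209.8667
P₀ = 8.2042/(1+0.133)^1 + 10.4193/(1+0.133)^2 + 13.2326/(1+0.133)^3 + 16.8053/(1+0.133)^4 + 209.8667/(1+0.133)^4 = 162.0116

A$162.01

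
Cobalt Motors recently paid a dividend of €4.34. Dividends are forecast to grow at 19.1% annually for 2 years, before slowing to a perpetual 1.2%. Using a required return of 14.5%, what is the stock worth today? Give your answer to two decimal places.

Two-stage DDM. Project D₁…D_2 at 0.191, terminal growth 0.012, discount at r = 0.145.
D_1 = 5.1689
D_2 = 6.1562
Terminal value at t=2: TV = D_3/(r−g) = 6.2301/(0.145−0.012) = 46.8427
P₀ = 5.1689/(1+0.145)^1 + 6.1562/(1+0.145)^2 + 46.8427/(1+0.145)^2 = 44.9399

€44.94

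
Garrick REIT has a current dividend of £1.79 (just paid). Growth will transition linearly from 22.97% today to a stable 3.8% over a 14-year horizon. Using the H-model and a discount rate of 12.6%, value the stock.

H-model: P₀ = D₀[(1+g_L) + H(g_S−g_L)]/(r−g_L), with H = 14/2 = 7.
P₀ = 1.79 × [(1+0.038) + 7×(0.2297−0.038)] / (0.126−0.038)
   = 1.79 × 2.3799 / 0.088 = 48.4093

£48.41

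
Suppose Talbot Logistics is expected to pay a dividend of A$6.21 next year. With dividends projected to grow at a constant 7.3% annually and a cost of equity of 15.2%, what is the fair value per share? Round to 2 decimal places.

A$78.61

Gordon growth model: P₀ = D₁/(r − g), with D₁ = 6.21 given directly.
P₀ = 6.2100 / (0.152 − 0.073) = 6.2100 / 0.079 = 78.6076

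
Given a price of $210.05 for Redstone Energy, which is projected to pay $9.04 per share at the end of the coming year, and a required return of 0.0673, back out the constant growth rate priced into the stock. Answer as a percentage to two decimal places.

From P₀ = D₁/(r − g), the implied growth is g = r − D₁/P₀.
g = 0.0673 − 9.04/210.05 = 0.0673 − 0.04304 = 0.02426

2.43%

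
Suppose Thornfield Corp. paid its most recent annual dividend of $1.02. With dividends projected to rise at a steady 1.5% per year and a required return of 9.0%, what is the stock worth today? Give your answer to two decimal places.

$13.80

Gordon growth model: P₀ = D₁/(r − g). D₁ = 1.02 × (1 + 0.015) = 1.0353.
P₀ = 1.0353 / (0.09 − 0.015) = 1.0353 / 0.075 = 13.8040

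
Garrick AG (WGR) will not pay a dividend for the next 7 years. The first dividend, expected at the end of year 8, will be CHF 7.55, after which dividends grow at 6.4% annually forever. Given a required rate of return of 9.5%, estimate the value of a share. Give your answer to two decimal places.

CHF 129.03

Deferred-dividend DDM. At t=7 the remaining stream is a growing perpetuity with first payment D_8 = 7.55.
V_7 = D_8/(r−g) = 7.55/(0.095−0.064) = 243.5484
P₀ = V_7/(1+r)^7 = 243.5484/(1+0.095)^7 = 129.0287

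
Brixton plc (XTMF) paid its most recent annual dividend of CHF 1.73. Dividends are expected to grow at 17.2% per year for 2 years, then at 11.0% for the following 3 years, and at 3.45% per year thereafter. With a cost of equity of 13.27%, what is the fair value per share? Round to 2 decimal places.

Three-stage DDM. Project D₁…D_5; terminal Gordon value at t=5 with g = 0.0345; discount at r = 0.1327.
D_1 = 2.0276
D_2 = 2.3763
D_3 = 2.6377
D_4 = 2.9278
D_5 = 3.2499
TV_5 = 3.3620/(0.1327−0.0345) = 34.2365
P₀ = Σ Dₜ/(1+r)ᵗ + TV_5/(1+r)^5 = 27.3406

CHF 27.34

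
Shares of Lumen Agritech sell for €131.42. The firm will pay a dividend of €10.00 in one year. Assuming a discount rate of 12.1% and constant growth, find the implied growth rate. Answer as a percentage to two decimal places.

From P₀ = D₁/(r − g), the implied growth is g = r − D₁/P₀.
g = 0.121 − 10.00/131.42 = 0.121 − 0.07609 = 0.04491

4.49%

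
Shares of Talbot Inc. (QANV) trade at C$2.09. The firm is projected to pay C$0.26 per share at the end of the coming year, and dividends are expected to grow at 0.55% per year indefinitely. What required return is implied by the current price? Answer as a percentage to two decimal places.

Rearranging the constant-growth DDM: r = D₁/P₀ + g.
r = 0.2600 / 2.09 + 0.0055 = 0.12440 + 0.0055 = 0.12990

12.99%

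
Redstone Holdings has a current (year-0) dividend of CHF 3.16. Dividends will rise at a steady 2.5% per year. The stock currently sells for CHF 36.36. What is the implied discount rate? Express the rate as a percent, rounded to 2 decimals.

11.41%

Rearranging the constant-growth DDM: r = D₁/P₀ + g.
D₁ = 3.16 × (1 + 0.025) = 3.2390.
r = 3.2390 / 36.36 + 0.025 = 0.08908 + 0.025 = 0.11408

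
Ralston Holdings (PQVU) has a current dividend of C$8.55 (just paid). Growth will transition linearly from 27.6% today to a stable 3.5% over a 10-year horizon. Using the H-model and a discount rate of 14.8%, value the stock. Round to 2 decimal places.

H-model: P₀ = D₀[(1+g_L) + H(g_S−g_L)]/(r−g_L), with H = 10/2 = 5.
P₀ = 8.55 × [(1+0.035) + 5×(0.276−0.035)] / (0.148−0.035)
   = 8.55 × 2.2400 / 0.113 = 169.4867

C$169.49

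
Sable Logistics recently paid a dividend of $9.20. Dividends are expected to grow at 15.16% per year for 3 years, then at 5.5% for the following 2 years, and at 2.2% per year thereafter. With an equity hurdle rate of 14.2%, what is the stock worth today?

$113.40

Three-stage DDM. Project D₁…D_5; terminal Gordon value at t=5 with g = 0.022; discount at r = 0.142.
D_1 = 10.5947
D_2 = 12.2009
D_3 = 14.0505
D_4 = 14.8233
D_5 = 15.6386
TV_5 = 15.9826/(0.142−0.022) = 133.1887
P₀ = Σ Dₜ/(1+r)ᵗ + TV_5/(1+r)^5 = 113.4037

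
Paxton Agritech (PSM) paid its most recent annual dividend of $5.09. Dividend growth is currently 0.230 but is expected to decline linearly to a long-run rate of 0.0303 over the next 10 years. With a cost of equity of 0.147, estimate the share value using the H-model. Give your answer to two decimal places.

H-model: P₀ = D₀[(1+g_L) + H(g_S−g_L)]/(r−g_L), with H = 10/2 = 5.
P₀ = 5.09 × [(1+0.0303) + 5×(0.23−0.0303)] / (0.147−0.0303)
   = 5.09 × 2.0288 / 0.1167 = 88.4884

$88.49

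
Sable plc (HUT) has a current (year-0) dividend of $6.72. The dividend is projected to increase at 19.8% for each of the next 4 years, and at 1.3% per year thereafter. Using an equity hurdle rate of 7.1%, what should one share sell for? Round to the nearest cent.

$219.60

Two-stage DDM. Project D₁…D_4 at 0.198, terminal growth 0.013, discount at r = 0.071.
D_1 = 8.0506
D_2 = 9.6446
D_3 = 11.5542
D_4 = 13.8419
Terminal value at t=4: TV = D_5/(r−g) = 14.0219/(0.071−0.013) = 241.7564
P₀ = 8.0506/(1+0.071)^1 + 9.6446/(1+0.071)^2 + 11.5542/(1+0.071)^3 + 13.8419/(1+0.071)^4 + 241.7564/(1+0.071)^4 = 219.5978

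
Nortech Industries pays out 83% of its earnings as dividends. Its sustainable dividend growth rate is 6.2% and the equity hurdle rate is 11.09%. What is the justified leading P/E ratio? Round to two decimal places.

Justified leading P/E = b/(r−g) = 0.83/(0.1109−0.062) = 16.9734

16.97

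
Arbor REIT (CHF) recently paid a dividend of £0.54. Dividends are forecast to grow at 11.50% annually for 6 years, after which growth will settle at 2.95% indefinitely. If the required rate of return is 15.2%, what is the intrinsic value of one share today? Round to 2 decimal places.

Two-stage DDM. Project D₁…D_6 at 0.115, terminal growth 0.0295, discount at r = 0.152.
D_1 = 0.6021
D_2 = 0.6713
D_3 = 0.7485
D_4 = 0.8346
D_5 = 0.9306
D_6 = 1.0376
Terminal value at t=6: TV = D_7/(r−g) = 1.0682/(0.152−0.0295) = 8.7203
P₀ = 0.6021/(1+0.152)^1 + 0.6713/(1+0.152)^2 + 0.7485/(1+0.152)^3 + 0.8346/(1+0.152)^4 + 0.9306/(1+0.152)^5 + 1.0376/(1+0.152)^6 + 8.7203/(1+0.152)^6 = 6.6256

£6.63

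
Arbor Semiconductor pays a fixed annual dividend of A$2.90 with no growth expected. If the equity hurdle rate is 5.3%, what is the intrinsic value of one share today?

A$54.72

Zero-growth DDM (perpetuity): P₀ = D/r = 2.90 / 0.053 = 54.7170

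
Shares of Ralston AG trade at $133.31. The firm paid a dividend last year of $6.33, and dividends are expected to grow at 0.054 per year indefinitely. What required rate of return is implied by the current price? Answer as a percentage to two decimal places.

Rearranging the constant-growth DDM: r = D₁/P₀ + g.
D₁ = 6.33 × (1 + 0.054) = 6.6718.
r = 6.6718 / 133.31 + 0.054 = 0.05005 + 0.054 = 0.10405

10.40%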